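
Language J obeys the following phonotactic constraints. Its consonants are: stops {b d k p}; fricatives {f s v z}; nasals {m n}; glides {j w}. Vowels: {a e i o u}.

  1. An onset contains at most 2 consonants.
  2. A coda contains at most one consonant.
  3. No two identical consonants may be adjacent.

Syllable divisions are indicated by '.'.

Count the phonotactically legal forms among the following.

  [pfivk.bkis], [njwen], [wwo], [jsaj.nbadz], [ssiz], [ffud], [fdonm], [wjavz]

[pfivk.bkis] — violates constraint 2: syllable 1 coda /vk/ has 2 consonants (> 1) → phonotactically illegal
[njwen] — violates constraint 1: syllable 1 onset /njw/ has 3 consonants (> 2) → phonotactically illegal
[wwo] — violates constraint 3: adjacent identical consonants /ww/ → phonotactically illegal
[jsaj.nbadz] — violates constraint 2: syllable 2 coda /dz/ has 2 consonants (> 1) → phonotactically illegal
[ssiz] — violates constraint 3: adjacent identical consonants /ss/ → phonotactically illegal
[ffud] — violates constraint 3: adjacent identical consonants /ff/ → phonotactically illegal
[fdonm] — violates constraint 2: syllable 1 coda /nm/ has 2 consonants (> 1) → phonotactically illegal
[wjavz] — violates constraint 2: syllable 1 coda /vz/ has 2 consonants (> 1) → phonotactically illegal
No form is phonotactically legal → 0.

0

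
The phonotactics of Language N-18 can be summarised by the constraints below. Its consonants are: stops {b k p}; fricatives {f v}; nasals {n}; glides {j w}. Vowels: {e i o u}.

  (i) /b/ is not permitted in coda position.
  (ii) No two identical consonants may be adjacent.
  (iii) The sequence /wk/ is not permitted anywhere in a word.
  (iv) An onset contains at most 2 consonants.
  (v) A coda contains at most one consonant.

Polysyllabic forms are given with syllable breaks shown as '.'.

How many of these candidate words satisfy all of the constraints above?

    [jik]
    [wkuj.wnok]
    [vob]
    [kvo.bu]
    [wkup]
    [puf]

3

[jik] — σ1 onset /j/, coda /k/ ok → permitted
[wkuj.wnok] — violates constraint (iii): contains banned sequence /wk/ → not permitted
[vob] — violates constraint (i): syllable 1 coda contains /b/ → not permitted
[kvo.bu] — σ1 onset /kv/ (2C), coda /∅/ ok; σ2 onset /b/, coda /∅/ ok → permitted
[wkup] — violates constraint (iii): contains banned sequence /wk/ → not permitted
[puf] — σ1 onset /p/, coda /f/ ok → permitted
Permitted: [jik], [kvo.bu], [puf] → 3.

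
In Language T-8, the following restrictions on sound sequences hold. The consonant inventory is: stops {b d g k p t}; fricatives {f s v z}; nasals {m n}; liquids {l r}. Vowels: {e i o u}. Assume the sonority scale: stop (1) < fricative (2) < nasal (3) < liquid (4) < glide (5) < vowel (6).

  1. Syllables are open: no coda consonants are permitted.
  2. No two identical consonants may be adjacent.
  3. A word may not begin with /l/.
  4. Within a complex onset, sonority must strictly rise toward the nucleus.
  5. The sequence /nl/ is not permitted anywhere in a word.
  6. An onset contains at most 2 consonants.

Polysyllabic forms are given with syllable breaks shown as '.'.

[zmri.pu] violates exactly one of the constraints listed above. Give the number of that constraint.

6

[zmri.pu]: syllable 1 onset /zmr/ has 3 consonants (> 2).
This is a violation of constraint 6: "An onset contains at most 2 consonants."
The remaining constraints (1, 2, 3, 4, 5) are satisfied.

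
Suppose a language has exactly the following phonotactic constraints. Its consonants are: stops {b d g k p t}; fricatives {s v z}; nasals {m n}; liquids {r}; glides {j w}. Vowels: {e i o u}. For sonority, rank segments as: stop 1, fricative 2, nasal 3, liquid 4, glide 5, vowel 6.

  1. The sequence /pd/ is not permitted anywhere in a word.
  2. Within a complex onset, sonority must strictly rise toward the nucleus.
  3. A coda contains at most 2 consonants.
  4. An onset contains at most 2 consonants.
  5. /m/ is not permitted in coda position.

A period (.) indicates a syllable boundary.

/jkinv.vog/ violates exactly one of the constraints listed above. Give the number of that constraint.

/jkinv.vog/: syllable 1 onset /jk/: /j/ (glide, 5) → /k/ (stop, 1) does not rise.
This is a violation of constraint 2: "Within a complex onset, sonority must strictly rise toward the nucleus."
The remaining constraints (1, 3, 4, 5) are satisfied.

2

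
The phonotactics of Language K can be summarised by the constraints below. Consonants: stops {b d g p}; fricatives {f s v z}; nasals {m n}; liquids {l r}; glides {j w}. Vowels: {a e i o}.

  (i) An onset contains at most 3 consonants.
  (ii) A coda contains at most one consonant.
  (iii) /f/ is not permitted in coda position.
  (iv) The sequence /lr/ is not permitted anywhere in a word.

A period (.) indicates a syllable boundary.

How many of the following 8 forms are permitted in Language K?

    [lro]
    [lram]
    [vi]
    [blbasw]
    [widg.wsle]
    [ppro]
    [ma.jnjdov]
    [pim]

3

[lro] — violates constraint (iv): contains banned sequence /lr/ → not permitted
[lram] — violates constraint (iv): contains banned sequence /lr/ → not permitted
[vi] — σ1 onset /v/, coda /∅/ ok → permitted
[blbasw] — violates constraint (ii): syllable 1 coda /sw/ has 2 consonants (> 1) → not permitted
[widg.wsle] — violates constraint (ii): syllable 1 coda /dg/ has 2 consonants (> 1) → not permitted
[ppro] — σ1 onset /ppr/ (3C), coda /∅/ ok → permitted
[ma.jnjdov] — violates constraint (i): syllable 2 onset /jnjd/ has 4 consonants (> 3) → not permitted
[pim] — σ1 onset /p/, coda /m/ ok → permitted
Permitted: [vi], [ppro], [pim] → 3.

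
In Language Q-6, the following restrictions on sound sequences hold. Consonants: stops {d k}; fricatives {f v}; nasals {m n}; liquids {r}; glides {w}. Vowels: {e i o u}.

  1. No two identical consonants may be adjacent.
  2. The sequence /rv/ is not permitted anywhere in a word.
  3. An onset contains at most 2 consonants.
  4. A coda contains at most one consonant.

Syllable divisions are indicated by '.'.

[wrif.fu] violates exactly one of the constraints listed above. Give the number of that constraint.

[wrif.fu]: adjacent identical consonants /ff/.
This is a violation of constraint 1: "No two identical consonants may be adjacent."
The remaining constraints (2, 3, 4) are satisfied.

1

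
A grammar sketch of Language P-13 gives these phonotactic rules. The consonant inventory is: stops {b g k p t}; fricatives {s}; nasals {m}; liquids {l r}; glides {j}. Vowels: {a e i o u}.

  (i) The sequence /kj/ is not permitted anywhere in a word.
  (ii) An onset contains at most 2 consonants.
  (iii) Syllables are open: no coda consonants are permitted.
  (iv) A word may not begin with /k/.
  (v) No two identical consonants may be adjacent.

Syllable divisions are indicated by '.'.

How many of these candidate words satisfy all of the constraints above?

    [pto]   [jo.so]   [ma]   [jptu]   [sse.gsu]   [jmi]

[pto] — σ1 onset /pt/ (2C), coda /∅/ ok → well-formed
[jo.so] — σ1 onset /j/, coda /∅/ ok; σ2 onset /s/, coda /∅/ ok → well-formed
[ma] — σ1 onset /m/, coda /∅/ ok → well-formed
[jptu] — violates constraint (ii): syllable 1 onset /jpt/ has 3 consonants (> 2) → ill-formed
[sse.gsu] — violates constraint (v): adjacent identical consonants /ss/ → ill-formed
[jmi] — σ1 onset /jm/ (2C), coda /∅/ ok → well-formed
Well-formed: [pto], [jo.so], [ma], [jmi] → 4.

4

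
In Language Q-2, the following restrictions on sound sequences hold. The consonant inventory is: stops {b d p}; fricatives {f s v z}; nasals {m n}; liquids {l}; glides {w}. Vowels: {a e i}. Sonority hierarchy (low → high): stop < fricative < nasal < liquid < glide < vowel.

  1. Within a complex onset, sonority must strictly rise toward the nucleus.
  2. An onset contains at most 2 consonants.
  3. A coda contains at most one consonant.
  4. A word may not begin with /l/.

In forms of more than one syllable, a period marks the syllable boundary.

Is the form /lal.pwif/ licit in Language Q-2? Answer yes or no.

/lal.pwif/ — violates constraint 4: word begins with /l/ → illicit

no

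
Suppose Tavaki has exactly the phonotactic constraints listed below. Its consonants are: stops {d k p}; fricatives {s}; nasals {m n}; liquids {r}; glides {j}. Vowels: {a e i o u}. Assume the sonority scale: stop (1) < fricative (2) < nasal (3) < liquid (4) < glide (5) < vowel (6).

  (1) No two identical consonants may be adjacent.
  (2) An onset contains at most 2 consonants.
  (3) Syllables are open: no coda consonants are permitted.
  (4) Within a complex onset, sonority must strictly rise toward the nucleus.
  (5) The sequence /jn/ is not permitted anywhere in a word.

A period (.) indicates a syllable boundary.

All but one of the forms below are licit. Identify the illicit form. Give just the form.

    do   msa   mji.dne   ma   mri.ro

msa

do — σ1 onset /d/, coda /∅/ ok → licit
msa — violates constraint 4: syllable 1 onset /ms/: /m/ (nasal, 3) → /s/ (fricative, 2) does not rise → illicit
mji.dne — σ1 onset /mj/ (3→5 rises), coda /∅/ ok; σ2 onset /dn/ (1→3 rises), coda /∅/ ok → licit
ma — σ1 onset /m/, coda /∅/ ok → licit
mri.ro — σ1 onset /mr/ (3→4 rises), coda /∅/ ok; σ2 onset /r/, coda /∅/ ok → licit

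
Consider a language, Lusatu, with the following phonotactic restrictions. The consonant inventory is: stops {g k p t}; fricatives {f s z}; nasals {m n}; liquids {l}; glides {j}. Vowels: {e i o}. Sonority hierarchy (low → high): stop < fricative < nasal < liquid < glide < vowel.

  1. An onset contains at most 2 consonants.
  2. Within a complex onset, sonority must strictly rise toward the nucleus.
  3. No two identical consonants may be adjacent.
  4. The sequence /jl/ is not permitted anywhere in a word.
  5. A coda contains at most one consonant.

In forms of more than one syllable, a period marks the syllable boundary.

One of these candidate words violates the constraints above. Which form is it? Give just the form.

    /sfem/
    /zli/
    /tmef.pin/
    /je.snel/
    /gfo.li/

/sfem/

/sfem/ — violates constraint 2: syllable 1 onset /sf/: /s/ (fricative, 2) → /f/ (fricative, 2) does not rise → ill-formed
/zli/ — σ1 onset /zl/ (2→4 rises), coda /∅/ ok → well-formed
/tmef.pin/ — σ1 onset /tm/ (1→3 rises), coda /f/ ok; σ2 onset /p/, coda /n/ ok → well-formed
/je.snel/ — σ1 onset /j/, coda /∅/ ok; σ2 onset /sn/ (2→3 rises), coda /l/ ok → well-formed
/gfo.li/ — σ1 onset /gf/ (1→2 rises), coda /∅/ ok; σ2 onset /l/, coda /∅/ ok → well-formed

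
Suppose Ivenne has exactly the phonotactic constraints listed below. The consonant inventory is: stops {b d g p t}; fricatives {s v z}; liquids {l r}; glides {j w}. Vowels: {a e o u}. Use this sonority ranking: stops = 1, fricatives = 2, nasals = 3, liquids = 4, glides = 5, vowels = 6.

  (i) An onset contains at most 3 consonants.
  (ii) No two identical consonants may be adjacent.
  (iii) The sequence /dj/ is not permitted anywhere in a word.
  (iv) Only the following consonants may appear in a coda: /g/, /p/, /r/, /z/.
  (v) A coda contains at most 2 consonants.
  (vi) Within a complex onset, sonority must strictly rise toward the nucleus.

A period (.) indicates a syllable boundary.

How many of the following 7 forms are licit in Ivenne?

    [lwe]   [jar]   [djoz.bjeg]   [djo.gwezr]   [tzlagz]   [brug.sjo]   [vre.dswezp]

[lwe] — σ1 onset /lw/ (4→5 rises), coda /∅/ ok → licit
[jar] — σ1 onset /j/, coda /r/ ok → licit
[djoz.bjeg] — violates constraint (iii): contains banned sequence /dj/ → illicit
[djo.gwezr] — violates constraint (iii): contains banned sequence /dj/ → illicit
[tzlagz] — σ1 onset /tzl/ (1→2→4 rises), coda /gz/ (2C) ok → licit
[brug.sjo] — σ1 onset /br/ (1→4 rises), coda /g/ ok; σ2 onset /sj/ (2→5 rises), coda /∅/ ok → licit
[vre.dswezp] — σ1 onset /vr/ (2→4 rises), coda /∅/ ok; σ2 onset /dsw/ (1→2→5 rises), coda /zp/ (2C) ok → licit
Licit: [lwe], [jar], [tzlagz], [brug.sjo], [vre.dswezp] → 5.

5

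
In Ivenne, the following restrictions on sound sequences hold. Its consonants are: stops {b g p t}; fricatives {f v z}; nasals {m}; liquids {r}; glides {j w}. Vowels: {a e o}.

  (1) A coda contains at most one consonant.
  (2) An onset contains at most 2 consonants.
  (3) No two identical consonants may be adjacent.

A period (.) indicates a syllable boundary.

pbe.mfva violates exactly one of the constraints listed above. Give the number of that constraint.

pbe.mfva: syllable 2 onset /mfv/ has 3 consonants (> 2).
This is a violation of constraint 2: "An onset contains at most 2 consonants."
The remaining constraints (1, 3) are satisfied.

2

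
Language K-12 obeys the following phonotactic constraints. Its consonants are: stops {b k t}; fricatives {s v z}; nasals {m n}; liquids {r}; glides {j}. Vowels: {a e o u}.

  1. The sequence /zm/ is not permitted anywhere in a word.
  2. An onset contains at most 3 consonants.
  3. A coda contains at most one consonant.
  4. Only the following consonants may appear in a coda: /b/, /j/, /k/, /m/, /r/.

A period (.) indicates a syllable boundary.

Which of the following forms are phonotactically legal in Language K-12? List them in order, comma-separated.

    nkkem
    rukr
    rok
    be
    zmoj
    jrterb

nkkem, rok, be

nkkem — σ1 onset /nkk/ (3C), coda /m/ ok → phonotactically legal
rukr — violates constraint 3: syllable 1 coda /kr/ has 2 consonants (> 1) → phonotactically illegal
rok — σ1 onset /r/, coda /k/ ok → phonotactically legal
be — σ1 onset /b/, coda /∅/ ok → phonotactically legal
zmoj — violates constraint 1: contains banned sequence /zm/ → phonotactically illegal
jrterb — violates constraint 3: syllable 1 coda /rb/ has 2 consonants (> 1) → phonotactically illegal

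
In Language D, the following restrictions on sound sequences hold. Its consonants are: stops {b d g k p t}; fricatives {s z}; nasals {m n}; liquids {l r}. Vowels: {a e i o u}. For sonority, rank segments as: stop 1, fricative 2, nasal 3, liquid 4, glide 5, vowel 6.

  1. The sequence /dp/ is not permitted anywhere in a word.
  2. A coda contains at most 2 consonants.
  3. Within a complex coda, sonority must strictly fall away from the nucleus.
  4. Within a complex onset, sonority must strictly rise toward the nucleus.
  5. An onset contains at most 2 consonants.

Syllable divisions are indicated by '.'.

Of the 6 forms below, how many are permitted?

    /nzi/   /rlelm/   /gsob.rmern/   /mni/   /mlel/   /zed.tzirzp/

/nzi/ — violates constraint 4: syllable 1 onset /nz/: /n/ (nasal, 3) → /z/ (fricative, 2) does not rise → not permitted
/rlelm/ — violates constraint 4: syllable 1 onset /rl/: /r/ (liquid, 4) → /l/ (liquid, 4) does not rise → not permitted
/gsob.rmern/ — violates constraint 4: syllable 2 onset /rm/: /r/ (liquid, 4) → /m/ (nasal, 3) does not rise → not permitted
/mni/ — violates constraint 4: syllable 1 onset /mn/: /m/ (nasal, 3) → /n/ (nasal, 3) does not rise → not permitted
/mlel/ — σ1 onset /ml/ (3→4 rises), coda /l/ ok → permitted
/zed.tzirzp/ — violates constraint 2: syllable 2 coda /rzp/ has 3 consonants (> 2) → not permitted
Permitted: /mlel/ → 1.

1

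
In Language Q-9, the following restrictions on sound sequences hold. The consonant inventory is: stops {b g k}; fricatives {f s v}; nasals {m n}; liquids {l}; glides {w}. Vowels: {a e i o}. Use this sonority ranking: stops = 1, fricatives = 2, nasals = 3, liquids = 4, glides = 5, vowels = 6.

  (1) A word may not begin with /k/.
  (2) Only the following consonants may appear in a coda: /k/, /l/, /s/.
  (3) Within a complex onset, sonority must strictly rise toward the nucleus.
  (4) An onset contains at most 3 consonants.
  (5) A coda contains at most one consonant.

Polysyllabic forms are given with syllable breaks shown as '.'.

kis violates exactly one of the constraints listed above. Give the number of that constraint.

kis: word begins with /k/.
This is a violation of constraint 1: "A word may not begin with /k/."
The remaining constraints (2, 3, 4, 5) are satisfied.

1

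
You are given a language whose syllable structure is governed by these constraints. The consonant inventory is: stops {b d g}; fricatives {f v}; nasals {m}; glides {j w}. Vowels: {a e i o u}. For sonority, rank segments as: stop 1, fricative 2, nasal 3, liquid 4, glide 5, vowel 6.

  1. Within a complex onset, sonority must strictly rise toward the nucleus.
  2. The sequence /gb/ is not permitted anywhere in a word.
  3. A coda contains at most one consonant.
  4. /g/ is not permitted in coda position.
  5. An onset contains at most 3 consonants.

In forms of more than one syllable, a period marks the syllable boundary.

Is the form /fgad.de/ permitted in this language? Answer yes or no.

/fgad.de/ — violates constraint 1: syllable 1 onset /fg/: /f/ (fricative, 2) → /g/ (stop, 1) does not rise → not permitted

no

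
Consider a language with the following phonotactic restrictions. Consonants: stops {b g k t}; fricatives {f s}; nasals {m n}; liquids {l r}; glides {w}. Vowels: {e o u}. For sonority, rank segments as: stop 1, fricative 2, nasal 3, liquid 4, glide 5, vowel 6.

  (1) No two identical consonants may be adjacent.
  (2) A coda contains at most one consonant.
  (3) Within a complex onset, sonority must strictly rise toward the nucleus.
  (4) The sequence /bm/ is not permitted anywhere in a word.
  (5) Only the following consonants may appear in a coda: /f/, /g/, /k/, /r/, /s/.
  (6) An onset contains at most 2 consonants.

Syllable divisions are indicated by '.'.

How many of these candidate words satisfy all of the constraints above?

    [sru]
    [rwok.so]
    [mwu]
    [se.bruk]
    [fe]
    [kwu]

6

[sru] — σ1 onset /sr/ (2→4 rises), coda /∅/ ok → licit
[rwok.so] — σ1 onset /rw/ (4→5 rises), coda /k/ ok; σ2 onset /s/, coda /∅/ ok → licit
[mwu] — σ1 onset /mw/ (3→5 rises), coda /∅/ ok → licit
[se.bruk] — σ1 onset /s/, coda /∅/ ok; σ2 onset /br/ (1→4 rises), coda /k/ ok → licit
[fe] — σ1 onset /f/, coda /∅/ ok → licit
[kwu] — σ1 onset /kw/ (1→5 rises), coda /∅/ ok → licit
Licit: [sru], [rwok.so], [mwu], [se.bruk], [fe], [kwu] → 6.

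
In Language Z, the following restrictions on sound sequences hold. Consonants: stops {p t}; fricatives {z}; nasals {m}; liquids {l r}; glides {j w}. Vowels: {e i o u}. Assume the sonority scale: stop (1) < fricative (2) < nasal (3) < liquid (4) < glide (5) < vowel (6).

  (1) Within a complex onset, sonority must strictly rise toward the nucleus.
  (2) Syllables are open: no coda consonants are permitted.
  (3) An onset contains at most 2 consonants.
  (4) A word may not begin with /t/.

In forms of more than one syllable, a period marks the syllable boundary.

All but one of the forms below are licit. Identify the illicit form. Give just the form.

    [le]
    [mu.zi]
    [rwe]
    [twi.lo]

[le] — σ1 onset /l/, coda /∅/ ok → licit
[mu.zi] — σ1 onset /m/, coda /∅/ ok; σ2 onset /z/, coda /∅/ ok → licit
[rwe] — σ1 onset /rw/ (4→5 rises), coda /∅/ ok → licit
[twi.lo] — violates constraint 4: word begins with /t/ → illicit

[twi.lo]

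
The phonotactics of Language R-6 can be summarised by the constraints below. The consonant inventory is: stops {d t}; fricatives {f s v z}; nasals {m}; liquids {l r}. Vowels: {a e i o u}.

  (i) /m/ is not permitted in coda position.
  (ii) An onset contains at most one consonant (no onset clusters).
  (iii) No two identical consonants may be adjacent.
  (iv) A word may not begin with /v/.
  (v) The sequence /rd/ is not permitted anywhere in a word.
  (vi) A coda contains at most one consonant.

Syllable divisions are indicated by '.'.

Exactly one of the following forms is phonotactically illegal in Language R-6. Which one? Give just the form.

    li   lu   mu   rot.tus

rot.tus

li — σ1 onset /l/, coda /∅/ ok → phonotactically legal
lu — σ1 onset /l/, coda /∅/ ok → phonotactically legal
mu — σ1 onset /m/, coda /∅/ ok → phonotactically legal
rot.tus — violates constraint (iii): adjacent identical consonants /tt/ → phonotactically illegal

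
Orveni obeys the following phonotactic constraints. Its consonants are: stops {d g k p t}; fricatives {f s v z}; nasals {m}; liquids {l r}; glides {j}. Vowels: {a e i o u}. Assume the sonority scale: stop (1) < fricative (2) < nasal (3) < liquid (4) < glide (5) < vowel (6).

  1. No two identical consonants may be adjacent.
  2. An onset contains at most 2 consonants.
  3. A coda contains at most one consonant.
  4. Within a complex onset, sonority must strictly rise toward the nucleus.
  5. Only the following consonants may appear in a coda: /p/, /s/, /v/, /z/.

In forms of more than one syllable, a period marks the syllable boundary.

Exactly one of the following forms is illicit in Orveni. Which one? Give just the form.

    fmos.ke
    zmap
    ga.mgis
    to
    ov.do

fmos.ke — σ1 onset /fm/ (2→3 rises), coda /s/ ok; σ2 onset /k/, coda /∅/ ok → licit
zmap — σ1 onset /zm/ (2→3 rises), coda /p/ ok → licit
ga.mgis — violates constraint 4: syllable 2 onset /mg/: /m/ (nasal, 3) → /g/ (stop, 1) does not rise → illicit
to — σ1 onset /t/, coda /∅/ ok → licit
ov.do — σ1 onset /∅/, coda /v/ ok; σ2 onset /d/, coda /∅/ ok → licit

ga.mgis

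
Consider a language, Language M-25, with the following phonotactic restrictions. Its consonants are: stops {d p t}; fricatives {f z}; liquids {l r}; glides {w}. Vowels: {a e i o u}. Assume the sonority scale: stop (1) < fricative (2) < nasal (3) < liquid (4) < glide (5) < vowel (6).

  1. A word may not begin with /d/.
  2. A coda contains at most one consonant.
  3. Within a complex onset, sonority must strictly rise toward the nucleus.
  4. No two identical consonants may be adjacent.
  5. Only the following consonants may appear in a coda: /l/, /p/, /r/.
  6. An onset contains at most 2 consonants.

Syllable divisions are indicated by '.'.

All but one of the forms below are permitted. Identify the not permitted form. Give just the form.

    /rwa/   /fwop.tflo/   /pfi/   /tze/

/fwop.tflo/

/rwa/ — σ1 onset /rw/ (4→5 rises), coda /∅/ ok → permitted
/fwop.tflo/ — violates constraint 6: syllable 2 onset /tfl/ has 3 consonants (> 2) → not permitted
/pfi/ — σ1 onset /pf/ (1→2 rises), coda /∅/ ok → permitted
/tze/ — σ1 onset /tz/ (1→2 rises), coda /∅/ ok → permitted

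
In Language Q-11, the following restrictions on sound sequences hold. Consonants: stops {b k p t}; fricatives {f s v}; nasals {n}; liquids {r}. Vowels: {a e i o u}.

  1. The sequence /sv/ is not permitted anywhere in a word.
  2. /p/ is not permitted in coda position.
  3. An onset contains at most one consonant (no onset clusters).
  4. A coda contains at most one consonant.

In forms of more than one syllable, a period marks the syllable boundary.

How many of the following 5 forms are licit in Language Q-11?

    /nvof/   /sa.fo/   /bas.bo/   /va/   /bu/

4

/nvof/ — violates constraint 3: syllable 1 onset /nv/ has 2 consonants (> 1) → illicit
/sa.fo/ — σ1 onset /s/, coda /∅/ ok; σ2 onset /f/, coda /∅/ ok → licit
/bas.bo/ — σ1 onset /b/, coda /s/ ok; σ2 onset /b/, coda /∅/ ok → licit
/va/ — σ1 onset /v/, coda /∅/ ok → licit
/bu/ — σ1 onset /b/, coda /∅/ ok → licit
Licit: /sa.fo/, /bas.bo/, /va/, /bu/ → 4.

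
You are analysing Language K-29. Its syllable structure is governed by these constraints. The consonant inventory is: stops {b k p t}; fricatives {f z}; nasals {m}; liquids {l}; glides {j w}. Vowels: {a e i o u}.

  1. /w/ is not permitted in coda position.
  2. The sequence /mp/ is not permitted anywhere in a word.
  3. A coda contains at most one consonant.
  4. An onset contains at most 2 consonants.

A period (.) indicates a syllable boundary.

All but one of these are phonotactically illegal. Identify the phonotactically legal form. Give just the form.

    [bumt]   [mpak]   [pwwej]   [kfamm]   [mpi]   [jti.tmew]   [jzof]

[jzof]

[bumt] — violates constraint 3: syllable 1 coda /mt/ has 2 consonants (> 1) → phonotactically illegal
[mpak] — violates constraint 2: contains banned sequence /mp/ → phonotactically illegal
[pwwej] — violates constraint 4: syllable 1 onset /pww/ has 3 consonants (> 2) → phonotactically illegal
[kfamm] — violates constraint 3: syllable 1 coda /mm/ has 2 consonants (> 1) → phonotactically illegal
[mpi] — violates constraint 2: contains banned sequence /mp/ → phonotactically illegal
[jti.tmew] — violates constraint 1: syllable 2 coda contains /w/ → phonotactically illegal
[jzof] — σ1 onset /jz/ (2C), coda /f/ ok → phonotactically legal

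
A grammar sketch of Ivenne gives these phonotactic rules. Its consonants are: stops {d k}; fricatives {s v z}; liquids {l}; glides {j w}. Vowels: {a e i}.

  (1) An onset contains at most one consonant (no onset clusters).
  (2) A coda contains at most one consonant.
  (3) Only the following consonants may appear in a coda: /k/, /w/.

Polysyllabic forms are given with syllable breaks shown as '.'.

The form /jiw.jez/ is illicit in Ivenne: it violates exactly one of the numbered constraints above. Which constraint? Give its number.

3

/jiw.jez/: syllable 2 coda contains /z/, which is not a licensed coda consonant.
This is a violation of constraint 3: "Only the following consonants may appear in a coda: /k/, /w/."
The remaining constraints (1, 2) are satisfied.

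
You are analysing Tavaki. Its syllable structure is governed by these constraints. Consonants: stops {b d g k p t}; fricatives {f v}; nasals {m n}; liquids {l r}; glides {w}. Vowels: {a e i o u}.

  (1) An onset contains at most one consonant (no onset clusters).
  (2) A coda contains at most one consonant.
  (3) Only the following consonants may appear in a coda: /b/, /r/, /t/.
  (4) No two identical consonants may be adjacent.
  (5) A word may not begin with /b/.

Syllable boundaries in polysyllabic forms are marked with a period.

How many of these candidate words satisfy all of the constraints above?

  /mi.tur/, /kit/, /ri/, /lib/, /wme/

/mi.tur/ — σ1 onset /m/, coda /∅/ ok; σ2 onset /t/, coda /r/ ok → phonotactically legal
/kit/ — σ1 onset /k/, coda /t/ ok → phonotactically legal
/ri/ — σ1 onset /r/, coda /∅/ ok → phonotactically legal
/lib/ — σ1 onset /l/, coda /b/ ok → phonotactically legal
/wme/ — violates constraint 1: syllable 1 onset /wm/ has 2 consonants (> 1) → phonotactically illegal
Phonotactically legal: /mi.tur/, /kit/, /ri/, /lib/ → 4.

4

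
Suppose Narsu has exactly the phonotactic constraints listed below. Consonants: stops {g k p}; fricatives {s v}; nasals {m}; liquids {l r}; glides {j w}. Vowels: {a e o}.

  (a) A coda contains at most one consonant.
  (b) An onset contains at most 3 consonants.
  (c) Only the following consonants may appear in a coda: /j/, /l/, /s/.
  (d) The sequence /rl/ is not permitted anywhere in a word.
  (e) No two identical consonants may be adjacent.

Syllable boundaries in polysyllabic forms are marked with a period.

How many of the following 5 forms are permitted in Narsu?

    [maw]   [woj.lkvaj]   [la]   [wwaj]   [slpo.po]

3

[maw] — violates constraint (c): syllable 1 coda contains /w/, which is not a licensed coda consonant → not permitted
[woj.lkvaj] — σ1 onset /w/, coda /j/ ok; σ2 onset /lkv/ (3C), coda /j/ ok → permitted
[la] — σ1 onset /l/, coda /∅/ ok → permitted
[wwaj] — violates constraint (e): adjacent identical consonants /ww/ → not permitted
[slpo.po] — σ1 onset /slp/ (3C), coda /∅/ ok; σ2 onset /p/, coda /∅/ ok → permitted
Permitted: [woj.lkvaj], [la], [slpo.po] → 3.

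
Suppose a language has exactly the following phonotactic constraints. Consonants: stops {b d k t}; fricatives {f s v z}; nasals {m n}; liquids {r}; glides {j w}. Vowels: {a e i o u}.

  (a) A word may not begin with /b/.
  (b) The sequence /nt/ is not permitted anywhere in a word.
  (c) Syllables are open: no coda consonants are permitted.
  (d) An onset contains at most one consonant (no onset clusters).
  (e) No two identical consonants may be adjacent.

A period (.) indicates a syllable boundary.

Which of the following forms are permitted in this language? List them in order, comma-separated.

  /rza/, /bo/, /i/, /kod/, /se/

/rza/ — violates constraint (d): syllable 1 onset /rz/ has 2 consonants (> 1) → not permitted
/bo/ — violates constraint (a): word begins with /b/ → not permitted
/i/ — σ1 onset /∅/, coda /∅/ ok → permitted
/kod/ — violates constraint (c): syllable 1 coda /d/ has 1 consonant (> 0) → not permitted
/se/ — σ1 onset /s/, coda /∅/ ok → permitted

/i/, /se/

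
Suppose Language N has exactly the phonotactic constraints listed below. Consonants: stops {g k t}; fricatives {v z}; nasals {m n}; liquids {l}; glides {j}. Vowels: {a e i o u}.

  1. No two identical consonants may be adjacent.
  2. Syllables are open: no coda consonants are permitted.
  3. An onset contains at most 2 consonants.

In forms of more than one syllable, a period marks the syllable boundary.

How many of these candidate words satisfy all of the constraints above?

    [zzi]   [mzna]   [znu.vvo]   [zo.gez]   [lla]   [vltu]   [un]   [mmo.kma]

0

[zzi] — violates constraint 1: adjacent identical consonants /zz/ → illicit
[mzna] — violates constraint 3: syllable 1 onset /mzn/ has 3 consonants (> 2) → illicit
[znu.vvo] — violates constraint 1: adjacent identical consonants /vv/ → illicit
[zo.gez] — violates constraint 2: syllable 2 coda /z/ has 1 consonant (> 0) → illicit
[lla] — violates constraint 1: adjacent identical consonants /ll/ → illicit
[vltu] — violates constraint 3: syllable 1 onset /vlt/ has 3 consonants (> 2) → illicit
[un] — violates constraint 2: syllable 1 coda /n/ has 1 consonant (> 0) → illicit
[mmo.kma] — violates constraint 1: adjacent identical consonants /mm/ → illicit
No form is licit → 0.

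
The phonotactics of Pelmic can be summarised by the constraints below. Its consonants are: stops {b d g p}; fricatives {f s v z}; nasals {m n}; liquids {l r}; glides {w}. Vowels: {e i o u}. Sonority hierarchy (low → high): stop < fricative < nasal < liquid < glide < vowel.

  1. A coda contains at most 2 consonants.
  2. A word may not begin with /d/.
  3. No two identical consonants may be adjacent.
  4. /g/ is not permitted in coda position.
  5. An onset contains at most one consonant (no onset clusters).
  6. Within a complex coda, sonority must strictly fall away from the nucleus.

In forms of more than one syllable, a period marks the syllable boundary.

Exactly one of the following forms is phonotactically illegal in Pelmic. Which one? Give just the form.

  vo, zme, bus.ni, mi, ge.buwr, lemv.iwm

zme

vo — σ1 onset /v/, coda /∅/ ok → phonotactically legal
zme — violates constraint 5: syllable 1 onset /zm/ has 2 consonants (> 1) → phonotactically illegal
bus.ni — σ1 onset /b/, coda /s/ ok; σ2 onset /n/, coda /∅/ ok → phonotactically legal
mi — σ1 onset /m/, coda /∅/ ok → phonotactically legal
ge.buwr — σ1 onset /g/, coda /∅/ ok; σ2 onset /b/, coda /wr/ (5→4 falls) ok → phonotactically legal
lemv.iwm — σ1 onset /l/, coda /mv/ (3→2 falls) ok; σ2 onset /∅/, coda /wm/ (5→3 falls) ok → phonotactically legal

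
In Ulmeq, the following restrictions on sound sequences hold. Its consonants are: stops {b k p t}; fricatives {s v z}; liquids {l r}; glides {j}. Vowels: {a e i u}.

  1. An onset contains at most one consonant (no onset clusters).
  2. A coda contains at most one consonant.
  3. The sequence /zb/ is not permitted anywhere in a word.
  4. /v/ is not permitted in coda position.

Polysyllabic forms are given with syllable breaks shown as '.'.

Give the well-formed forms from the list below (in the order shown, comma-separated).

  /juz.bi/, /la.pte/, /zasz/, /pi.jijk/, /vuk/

/vuk/

/juz.bi/ — violates constraint 3: contains banned sequence /zb/ → ill-formed
/la.pte/ — violates constraint 1: syllable 2 onset /pt/ has 2 consonants (> 1) → ill-formed
/zasz/ — violates constraint 2: syllable 1 coda /sz/ has 2 consonants (> 1) → ill-formed
/pi.jijk/ — violates constraint 2: syllable 2 coda /jk/ has 2 consonants (> 1) → ill-formed
/vuk/ — σ1 onset /v/, coda /k/ ok → well-formed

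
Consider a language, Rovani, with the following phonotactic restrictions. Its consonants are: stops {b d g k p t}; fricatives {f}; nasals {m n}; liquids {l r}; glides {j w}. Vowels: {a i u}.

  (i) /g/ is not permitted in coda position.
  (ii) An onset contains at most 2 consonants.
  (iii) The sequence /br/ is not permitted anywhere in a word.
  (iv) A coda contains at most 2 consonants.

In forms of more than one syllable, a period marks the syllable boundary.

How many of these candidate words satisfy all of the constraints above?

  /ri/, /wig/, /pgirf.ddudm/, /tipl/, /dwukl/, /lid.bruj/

/ri/ — σ1 onset /r/, coda /∅/ ok → well-formed
/wig/ — violates constraint (i): syllable 1 coda contains /g/ → ill-formed
/pgirf.ddudm/ — σ1 onset /pg/ (2C), coda /rf/ (2C) ok; σ2 onset /dd/ (2C), coda /dm/ (2C) ok → well-formed
/tipl/ — σ1 onset /t/, coda /pl/ (2C) ok → well-formed
/dwukl/ — σ1 onset /dw/ (2C), coda /kl/ (2C) ok → well-formed
/lid.bruj/ — violates constraint (iii): contains banned sequence /br/ → ill-formed
Well-formed: /ri/, /pgirf.ddudm/, /tipl/, /dwukl/ → 4.

4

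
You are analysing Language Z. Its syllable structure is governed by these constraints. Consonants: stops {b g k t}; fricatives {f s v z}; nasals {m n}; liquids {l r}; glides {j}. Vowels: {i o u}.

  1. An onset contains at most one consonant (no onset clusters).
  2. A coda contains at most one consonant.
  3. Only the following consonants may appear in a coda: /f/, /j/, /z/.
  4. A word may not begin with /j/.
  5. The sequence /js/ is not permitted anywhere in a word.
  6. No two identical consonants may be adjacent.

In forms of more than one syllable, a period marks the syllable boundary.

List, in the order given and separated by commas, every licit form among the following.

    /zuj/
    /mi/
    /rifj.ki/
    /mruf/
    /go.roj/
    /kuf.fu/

/zuj/, /mi/, /go.roj/

/zuj/ — σ1 onset /z/, coda /j/ ok → licit
/mi/ — σ1 onset /m/, coda /∅/ ok → licit
/rifj.ki/ — violates constraint 2: syllable 1 coda /fj/ has 2 consonants (> 1) → illicit
/mruf/ — violates constraint 1: syllable 1 onset /mr/ has 2 consonants (> 1) → illicit
/go.roj/ — σ1 onset /g/, coda /∅/ ok; σ2 onset /r/, coda /j/ ok → licit
/kuf.fu/ — violates constraint 6: adjacent identical consonants /ff/ → illicit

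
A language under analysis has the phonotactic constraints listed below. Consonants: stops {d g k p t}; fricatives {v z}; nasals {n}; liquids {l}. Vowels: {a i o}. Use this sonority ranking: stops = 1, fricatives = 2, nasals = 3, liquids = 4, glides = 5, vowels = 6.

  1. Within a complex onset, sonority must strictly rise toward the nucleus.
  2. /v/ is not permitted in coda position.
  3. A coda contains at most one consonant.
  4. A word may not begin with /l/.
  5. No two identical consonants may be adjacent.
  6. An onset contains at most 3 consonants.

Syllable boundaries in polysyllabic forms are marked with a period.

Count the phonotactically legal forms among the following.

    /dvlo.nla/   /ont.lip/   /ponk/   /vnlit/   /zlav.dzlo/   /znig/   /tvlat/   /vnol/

/dvlo.nla/ — σ1 onset /dvl/ (1→2→4 rises), coda /∅/ ok; σ2 onset /nl/ (3→4 rises), coda /∅/ ok → phonotactically legal
/ont.lip/ — violates constraint 3: syllable 1 coda /nt/ has 2 consonants (> 1) → phonotactically illegal
/ponk/ — violates constraint 3: syllable 1 coda /nk/ has 2 consonants (> 1) → phonotactically illegal
/vnlit/ — σ1 onset /vnl/ (2→3→4 rises), coda /t/ ok → phonotactically legal
/zlav.dzlo/ — violates constraint 2: syllable 1 coda contains /v/ → phonotactically illegal
/znig/ — σ1 onset /zn/ (2→3 rises), coda /g/ ok → phonotactically legal
/tvlat/ — σ1 onset /tvl/ (1→2→4 rises), coda /t/ ok → phonotactically legal
/vnol/ — σ1 onset /vn/ (2→3 rises), coda /l/ ok → phonotactically legal
Phonotactically legal: /dvlo.nla/, /vnlit/, /znig/, /tvlat/, /vnol/ → 5.

5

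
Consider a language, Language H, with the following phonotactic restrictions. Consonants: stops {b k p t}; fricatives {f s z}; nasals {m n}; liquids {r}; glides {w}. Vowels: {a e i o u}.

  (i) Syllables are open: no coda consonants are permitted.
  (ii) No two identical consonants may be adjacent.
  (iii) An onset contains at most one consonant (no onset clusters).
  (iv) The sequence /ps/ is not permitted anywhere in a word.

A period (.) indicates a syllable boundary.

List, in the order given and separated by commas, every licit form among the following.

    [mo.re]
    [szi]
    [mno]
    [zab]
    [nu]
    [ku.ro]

[mo.re] — σ1 onset /m/, coda /∅/ ok; σ2 onset /r/, coda /∅/ ok → licit
[szi] — violates constraint (iii): syllable 1 onset /sz/ has 2 consonants (> 1) → illicit
[mno] — violates constraint (iii): syllable 1 onset /mn/ has 2 consonants (> 1) → illicit
[zab] — violates constraint (i): syllable 1 coda /b/ has 1 consonant (> 0) → illicit
[nu] — σ1 onset /n/, coda /∅/ ok → licit
[ku.ro] — σ1 onset /k/, coda /∅/ ok; σ2 onset /r/, coda /∅/ ok → licit

[mo.re], [nu], [ku.ro]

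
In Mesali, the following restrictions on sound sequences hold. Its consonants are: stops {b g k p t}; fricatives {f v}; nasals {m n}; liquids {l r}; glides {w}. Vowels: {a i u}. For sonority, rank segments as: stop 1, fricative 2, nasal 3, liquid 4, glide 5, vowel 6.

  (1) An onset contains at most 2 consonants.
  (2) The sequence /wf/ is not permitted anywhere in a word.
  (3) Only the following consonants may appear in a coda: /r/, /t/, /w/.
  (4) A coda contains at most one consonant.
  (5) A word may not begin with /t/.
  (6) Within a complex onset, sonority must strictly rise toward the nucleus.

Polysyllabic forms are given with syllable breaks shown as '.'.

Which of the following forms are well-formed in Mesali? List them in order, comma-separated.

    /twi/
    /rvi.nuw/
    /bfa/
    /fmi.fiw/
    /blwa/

/twi/ — violates constraint 5: word begins with /t/ → ill-formed
/rvi.nuw/ — violates constraint 6: syllable 1 onset /rv/: /r/ (liquid, 4) → /v/ (fricative, 2) does not rise → ill-formed
/bfa/ — σ1 onset /bf/ (1→2 rises), coda /∅/ ok → well-formed
/fmi.fiw/ — σ1 onset /fm/ (2→3 rises), coda /∅/ ok; σ2 onset /f/, coda /w/ ok → well-formed
/blwa/ — violates constraint 1: syllable 1 onset /blw/ has 3 consonants (> 2) → ill-formed

/bfa/, /fmi.fiw/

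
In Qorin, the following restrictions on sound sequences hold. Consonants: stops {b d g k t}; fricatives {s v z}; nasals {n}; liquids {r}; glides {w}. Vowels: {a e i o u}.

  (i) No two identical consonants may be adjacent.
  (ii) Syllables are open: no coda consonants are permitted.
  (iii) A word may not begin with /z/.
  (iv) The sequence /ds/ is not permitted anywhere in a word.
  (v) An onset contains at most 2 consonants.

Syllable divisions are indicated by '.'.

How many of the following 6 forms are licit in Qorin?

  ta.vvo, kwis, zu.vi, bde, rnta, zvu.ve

1

ta.vvo — violates constraint (i): adjacent identical consonants /vv/ → illicit
kwis — violates constraint (ii): syllable 1 coda /s/ has 1 consonant (> 0) → illicit
zu.vi — violates constraint (iii): word begins with /z/ → illicit
bde — σ1 onset /bd/ (2C), coda /∅/ ok → licit
rnta — violates constraint (v): syllable 1 onset /rnt/ has 3 consonants (> 2) → illicit
zvu.ve — violates constraint (iii): word begins with /z/ → illicit
Licit: bde → 1.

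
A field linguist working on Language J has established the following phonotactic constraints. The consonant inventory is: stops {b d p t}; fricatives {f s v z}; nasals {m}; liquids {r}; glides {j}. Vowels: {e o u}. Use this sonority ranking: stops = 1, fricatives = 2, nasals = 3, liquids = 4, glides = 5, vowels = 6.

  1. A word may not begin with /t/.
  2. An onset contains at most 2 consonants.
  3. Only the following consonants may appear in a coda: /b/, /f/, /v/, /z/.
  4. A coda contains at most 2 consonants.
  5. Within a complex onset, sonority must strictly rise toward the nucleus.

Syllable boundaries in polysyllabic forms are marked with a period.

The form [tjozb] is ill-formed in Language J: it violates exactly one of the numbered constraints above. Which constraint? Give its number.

[tjozb]: word begins with /t/.
This is a violation of constraint 1: "A word may not begin with /t/."
The remaining constraints (2, 3, 4, 5) are satisfied.

1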